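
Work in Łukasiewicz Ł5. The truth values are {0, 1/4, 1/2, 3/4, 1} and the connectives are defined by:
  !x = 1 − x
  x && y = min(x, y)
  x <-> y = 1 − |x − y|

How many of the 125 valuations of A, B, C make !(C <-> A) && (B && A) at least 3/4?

6

value 1: 1 assignment (counts)
value 3/4: 5 assignments (counts)
value 1/2: 15 assignments
value 1/4: 43 assignments
value 0: 61 assignments
So 6 of the 125 assignments meet the threshold.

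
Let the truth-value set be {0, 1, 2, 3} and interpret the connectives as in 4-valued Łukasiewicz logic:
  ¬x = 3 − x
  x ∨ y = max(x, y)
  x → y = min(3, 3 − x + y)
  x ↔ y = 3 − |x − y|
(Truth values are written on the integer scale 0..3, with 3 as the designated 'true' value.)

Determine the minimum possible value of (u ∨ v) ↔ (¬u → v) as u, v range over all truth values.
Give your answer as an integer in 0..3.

2

Take u = 1, v = 1:
u ∨ v = 1 ∨ 1 = 1
¬u = ¬1 = 2
¬u → v = 2 → 1 = 2
(u ∨ v) ↔ (¬u → v) = 1 ↔ 2 = 2
No assignment yields a value below 2, so this is the minimum.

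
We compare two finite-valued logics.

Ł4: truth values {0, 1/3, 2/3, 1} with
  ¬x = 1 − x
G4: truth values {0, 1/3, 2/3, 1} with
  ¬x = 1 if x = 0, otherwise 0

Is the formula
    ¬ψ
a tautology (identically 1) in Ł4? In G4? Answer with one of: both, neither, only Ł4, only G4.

neither

In Ł4: at ψ = 1/3 the value is 2/3 — not a tautology.
In G4: at ψ = 1/3 the value is 0 — not a tautology.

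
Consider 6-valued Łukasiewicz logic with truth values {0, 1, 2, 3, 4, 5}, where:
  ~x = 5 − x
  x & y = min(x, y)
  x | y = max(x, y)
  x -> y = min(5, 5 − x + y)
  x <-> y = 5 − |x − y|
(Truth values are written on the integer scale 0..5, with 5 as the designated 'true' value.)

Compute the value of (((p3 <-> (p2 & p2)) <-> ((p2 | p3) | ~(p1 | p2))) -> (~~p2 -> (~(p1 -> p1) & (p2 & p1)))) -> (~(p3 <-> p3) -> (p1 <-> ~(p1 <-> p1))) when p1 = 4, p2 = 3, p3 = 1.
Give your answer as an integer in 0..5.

5

p2 & p2 = 3 & 3 = 3
p3 <-> (p2 & p2) = 1 <-> 3 = 3
p2 | p3 = 3 | 1 = 3
p1 | p2 = 4 | 3 = 4
~(p1 | p2) = ~4 = 1
(p2 | p3) | ~(p1 | p2) = 3 | 1 = 3
(p3 <-> (p2 & p2)) <-> ((p2 | p3) | ~(p1 | p2)) = 3 <-> 3 = 5
~p2 = ~3 = 2
~~p2 = ~2 = 3
p1 -> p1 = 4 -> 4 = 5
~(p1 -> p1) = ~5 = 0
p2 & p1 = 3 & 4 = 3
~(p1 -> p1) & (p2 & p1) = 0 & 3 = 0
~~p2 -> (~(p1 -> p1) & (p2 & p1)) = 3 -> 0 = 2
((p3 <-> (p2 & p2)) <-> ((p2 | p3) | ~(p1 | p2))) -> (~~p2 -> (~(p1 -> p1) & (p2 & p1))) = 5 -> 2 = 2
p3 <-> p3 = 1 <-> 1 = 5
~(p3 <-> p3) = ~5 = 0
p1 <-> p1 = 4 <-> 4 = 5
~(p1 <-> p1) = ~5 = 0
p1 <-> ~(p1 <-> p1) = 4 <-> 0 = 1
~(p3 <-> p3) -> (p1 <-> ~(p1 <-> p1)) = 0 -> 1 = 5
(((p3 <-> (p2 & p2)) <-> ((p2 | p3) | ~(p1 | p2))) -> (~~p2 -> (~(p1 -> p1) & (p2 & p1)))) -> (~(p3 <-> p3) -> (p1 <-> ~(p1 <-> p1))) = 2 -> 5 = 5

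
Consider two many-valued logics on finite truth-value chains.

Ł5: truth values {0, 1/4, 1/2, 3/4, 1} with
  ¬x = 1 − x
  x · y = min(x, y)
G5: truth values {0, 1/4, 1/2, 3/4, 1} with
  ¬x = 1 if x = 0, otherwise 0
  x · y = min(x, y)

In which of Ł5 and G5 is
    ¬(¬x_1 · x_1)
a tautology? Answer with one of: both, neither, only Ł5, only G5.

only G5

In Ł5: at x_1 = 1/4 the value is 3/4 — not a tautology.
In G5: every assignment gives 1 — tautology.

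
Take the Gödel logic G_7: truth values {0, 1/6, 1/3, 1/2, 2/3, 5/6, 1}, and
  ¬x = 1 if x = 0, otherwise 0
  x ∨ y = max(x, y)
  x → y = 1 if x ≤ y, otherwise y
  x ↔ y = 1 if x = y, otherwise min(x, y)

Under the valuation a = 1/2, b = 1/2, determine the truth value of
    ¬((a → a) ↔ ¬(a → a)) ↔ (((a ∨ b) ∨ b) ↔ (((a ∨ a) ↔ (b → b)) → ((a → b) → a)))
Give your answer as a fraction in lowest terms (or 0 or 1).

1/2

a → a = 1/2 → 1/2 = 1
a → a = 1/2 → 1/2 = 1
¬(a → a) = ¬1 = 0
(a → a) ↔ ¬(a → a) = 1 ↔ 0 = 0
¬((a → a) ↔ ¬(a → a)) = ¬0 = 1
a ∨ b = 1/2 ∨ 1/2 = 1/2
(a ∨ b) ∨ b = 1/2 ∨ 1/2 = 1/2
a ∨ a = 1/2 ∨ 1/2 = 1/2
b → b = 1/2 → 1/2 = 1
(a ∨ a) ↔ (b → b) = 1/2 ↔ 1 = 1/2
a → b = 1/2 → 1/2 = 1
(a → b) → a = 1 → 1/2 = 1/2
((a ∨ a) ↔ (b → b)) → ((a → b) → a) = 1/2 → 1/2 = 1
((a ∨ b) ∨ b) ↔ (((a ∨ a) ↔ (b → b)) → ((a → b) → a)) = 1/2 ↔ 1 = 1/2
¬((a → a) ↔ ¬(a → a)) ↔ (((a ∨ b) ∨ b) ↔ (((a ∨ a) ↔ (b → b)) → ((a → b) → a))) = 1 ↔ 1/2 = 1/2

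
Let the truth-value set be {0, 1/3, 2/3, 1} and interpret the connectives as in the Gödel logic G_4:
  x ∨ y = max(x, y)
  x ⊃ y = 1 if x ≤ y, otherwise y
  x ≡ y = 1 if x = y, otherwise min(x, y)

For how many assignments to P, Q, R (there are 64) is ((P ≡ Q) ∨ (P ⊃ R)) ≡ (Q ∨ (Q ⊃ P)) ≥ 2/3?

49

value 1: 35 assignments (counts)
value 2/3: 14 assignments (counts)
value 1/3: 12 assignments
value 0: 3 assignments
So 49 of the 64 assignments meet the threshold.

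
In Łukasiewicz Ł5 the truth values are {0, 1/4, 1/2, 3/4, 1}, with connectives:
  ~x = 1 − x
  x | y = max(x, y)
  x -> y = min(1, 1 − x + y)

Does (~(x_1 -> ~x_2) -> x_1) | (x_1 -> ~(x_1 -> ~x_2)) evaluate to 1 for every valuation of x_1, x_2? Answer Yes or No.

At x_1 = 1/2, x_2 = 3/4, for instance:
~x_2 = ~3/4 = 1/4
x_1 -> ~x_2 = 1/2 -> 1/4 = 3/4
~(x_1 -> ~x_2) = ~3/4 = 1/4
~(x_1 -> ~x_2) -> x_1 = 1/4 -> 1/2 = 1
x_1 -> ~(x_1 -> ~x_2) = 1/2 -> 1/4 = 3/4
(~(x_1 -> ~x_2) -> x_1) | (x_1 -> ~(x_1 -> ~x_2)) = 1 | 3/4 = 1
and checking the remaining 24 assignments likewise gives ≥ 1 in every case.

Yes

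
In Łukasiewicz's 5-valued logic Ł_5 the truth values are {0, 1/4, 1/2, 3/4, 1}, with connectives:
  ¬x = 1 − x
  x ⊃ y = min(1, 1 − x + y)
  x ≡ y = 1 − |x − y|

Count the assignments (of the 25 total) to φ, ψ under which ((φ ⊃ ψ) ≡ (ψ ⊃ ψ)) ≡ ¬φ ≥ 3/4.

value 1: 9 assignments (counts)
value 3/4: 7 assignments (counts)
value 1/2: 5 assignments
value 1/4: 3 assignments
value 0: 1 assignment
So 16 of the 25 assignments meet the threshold.

16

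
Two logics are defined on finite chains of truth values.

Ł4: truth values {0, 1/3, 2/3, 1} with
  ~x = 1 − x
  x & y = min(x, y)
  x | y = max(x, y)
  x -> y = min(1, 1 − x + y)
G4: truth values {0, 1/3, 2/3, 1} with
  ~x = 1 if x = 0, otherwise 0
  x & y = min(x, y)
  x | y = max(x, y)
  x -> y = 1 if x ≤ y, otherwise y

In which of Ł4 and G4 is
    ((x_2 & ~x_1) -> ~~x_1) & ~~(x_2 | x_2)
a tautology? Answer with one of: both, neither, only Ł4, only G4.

In Ł4: at x_1 = 0, x_2 = 0 the value is 0 — not a tautology.
In G4: at x_1 = 0, x_2 = 0 the value is 0 — not a tautology.

neither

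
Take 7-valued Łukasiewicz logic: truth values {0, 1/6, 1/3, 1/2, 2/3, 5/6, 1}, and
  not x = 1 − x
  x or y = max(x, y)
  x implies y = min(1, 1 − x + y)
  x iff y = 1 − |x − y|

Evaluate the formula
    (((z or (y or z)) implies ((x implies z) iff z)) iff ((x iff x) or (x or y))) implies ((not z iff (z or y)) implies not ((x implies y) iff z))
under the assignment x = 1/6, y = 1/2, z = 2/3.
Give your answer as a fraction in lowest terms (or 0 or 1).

2/3

y or z = 1/2 or 2/3 = 2/3
z or (y or z) = 2/3 or 2/3 = 2/3
x implies z = 1/6 implies 2/3 = 1
(x implies z) iff z = 1 iff 2/3 = 2/3
(z or (y or z)) implies ((x implies z) iff z) = 2/3 implies 2/3 = 1
x iff x = 1/6 iff 1/6 = 1
x or y = 1/6 or 1/2 = 1/2
(x iff x) or (x or y) = 1 or 1/2 = 1
((z or (y or z)) implies ((x implies z) iff z)) iff ((x iff x) or (x or y)) = 1 iff 1 = 1
not z = not 2/3 = 1/3
z or y = 2/3 or 1/2 = 2/3
not z iff (z or y) = 1/3 iff 2/3 = 2/3
x implies y = 1/6 implies 1/2 = 1
(x implies y) iff z = 1 iff 2/3 = 2/3
not ((x implies y) iff z) = not 2/3 = 1/3
(not z iff (z or y)) implies not ((x implies y) iff z) = 2/3 implies 1/3 = 2/3
(((z or (y or z)) implies ((x implies z) iff z)) iff ((x iff x) or (x or y))) implies ((not z iff (z or y)) implies not ((x implies y) iff z)) = 1 implies 2/3 = 2/3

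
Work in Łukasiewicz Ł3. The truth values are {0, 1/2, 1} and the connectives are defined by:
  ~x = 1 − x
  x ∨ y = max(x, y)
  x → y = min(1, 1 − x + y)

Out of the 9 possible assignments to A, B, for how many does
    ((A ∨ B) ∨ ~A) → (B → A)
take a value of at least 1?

A = 0, B = 0 ↦ 1  ≥
A = 0, B = 1/2 ↦ 1/2  <
A = 0, B = 1 ↦ 0  <
A = 1/2, B = 0 ↦ 1  ≥
A = 1/2, B = 1/2 ↦ 1  ≥
A = 1/2, B = 1 ↦ 1/2  <
A = 1, B = 0 ↦ 1  ≥
A = 1, B = 1/2 ↦ 1  ≥
A = 1, B = 1 ↦ 1  ≥
So 6 of the 9 assignments meet the threshold.

6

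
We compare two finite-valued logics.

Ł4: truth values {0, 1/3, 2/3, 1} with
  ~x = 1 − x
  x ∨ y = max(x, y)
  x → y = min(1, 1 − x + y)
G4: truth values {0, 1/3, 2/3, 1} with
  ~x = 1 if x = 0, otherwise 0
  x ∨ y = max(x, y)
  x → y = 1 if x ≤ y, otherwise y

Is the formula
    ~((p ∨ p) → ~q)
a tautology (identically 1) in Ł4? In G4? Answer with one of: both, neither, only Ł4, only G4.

In Ł4: at p = 0, q = 0 the value is 0 — not a tautology.
In G4: at p = 0, q = 0 the value is 0 — not a tautology.

neither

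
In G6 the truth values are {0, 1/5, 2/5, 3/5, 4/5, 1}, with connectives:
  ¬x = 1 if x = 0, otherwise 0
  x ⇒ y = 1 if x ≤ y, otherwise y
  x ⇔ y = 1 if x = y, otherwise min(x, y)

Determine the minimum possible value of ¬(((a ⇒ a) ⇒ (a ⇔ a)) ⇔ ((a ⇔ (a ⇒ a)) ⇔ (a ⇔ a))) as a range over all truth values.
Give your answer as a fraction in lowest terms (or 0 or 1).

0

Take a = 1/5:
a ⇒ a = 1/5 ⇒ 1/5 = 1
a ⇔ a = 1/5 ⇔ 1/5 = 1
(a ⇒ a) ⇒ (a ⇔ a) = 1 ⇒ 1 = 1
a ⇒ a = 1/5 ⇒ 1/5 = 1
a ⇔ (a ⇒ a) = 1/5 ⇔ 1 = 1/5
a ⇔ a = 1/5 ⇔ 1/5 = 1
(a ⇔ (a ⇒ a)) ⇔ (a ⇔ a) = 1/5 ⇔ 1 = 1/5
((a ⇒ a) ⇒ (a ⇔ a)) ⇔ ((a ⇔ (a ⇒ a)) ⇔ (a ⇔ a)) = 1 ⇔ 1/5 = 1/5
¬(((a ⇒ a) ⇒ (a ⇔ a)) ⇔ ((a ⇔ (a ⇒ a)) ⇔ (a ⇔ a))) = ¬1/5 = 0
No assignment yields a value below 0, so this is the minimum.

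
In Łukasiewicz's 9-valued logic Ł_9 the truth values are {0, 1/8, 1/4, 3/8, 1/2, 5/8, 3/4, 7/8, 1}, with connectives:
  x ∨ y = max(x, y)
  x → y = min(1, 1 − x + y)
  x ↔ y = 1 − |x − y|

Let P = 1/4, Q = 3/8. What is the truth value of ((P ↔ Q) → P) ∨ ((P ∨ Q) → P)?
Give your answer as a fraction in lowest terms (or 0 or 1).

7/8

P ↔ Q = 1/4 ↔ 3/8 = 7/8
(P ↔ Q) → P = 7/8 → 1/4 = 3/8
P ∨ Q = 1/4 ∨ 3/8 = 3/8
(P ∨ Q) → P = 3/8 → 1/4 = 7/8
((P ↔ Q) → P) ∨ ((P ∨ Q) → P) = 3/8 ∨ 7/8 = 7/8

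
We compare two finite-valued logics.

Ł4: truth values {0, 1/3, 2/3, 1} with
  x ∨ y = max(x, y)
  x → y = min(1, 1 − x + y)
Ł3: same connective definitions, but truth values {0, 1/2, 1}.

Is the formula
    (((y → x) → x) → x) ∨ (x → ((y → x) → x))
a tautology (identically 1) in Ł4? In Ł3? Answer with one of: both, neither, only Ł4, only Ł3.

In Ł4: every assignment gives 1 — tautology.
In Ł3: every assignment gives 1 — tautology.

both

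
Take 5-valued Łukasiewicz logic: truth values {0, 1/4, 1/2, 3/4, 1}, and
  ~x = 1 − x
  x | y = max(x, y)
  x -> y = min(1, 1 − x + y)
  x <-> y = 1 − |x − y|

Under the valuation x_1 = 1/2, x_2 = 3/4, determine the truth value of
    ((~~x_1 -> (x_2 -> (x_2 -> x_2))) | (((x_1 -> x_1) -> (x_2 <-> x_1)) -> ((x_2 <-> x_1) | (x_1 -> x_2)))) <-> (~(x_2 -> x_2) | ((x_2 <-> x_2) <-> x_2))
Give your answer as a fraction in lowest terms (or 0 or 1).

~x_1 = ~1/2 = 1/2
~~x_1 = ~1/2 = 1/2
x_2 -> x_2 = 3/4 -> 3/4 = 1
x_2 -> (x_2 -> x_2) = 3/4 -> 1 = 1
~~x_1 -> (x_2 -> (x_2 -> x_2)) = 1/2 -> 1 = 1
x_1 -> x_1 = 1/2 -> 1/2 = 1
x_2 <-> x_1 = 3/4 <-> 1/2 = 3/4
(x_1 -> x_1) -> (x_2 <-> x_1) = 1 -> 3/4 = 3/4
x_2 <-> x_1 = 3/4 <-> 1/2 = 3/4
x_1 -> x_2 = 1/2 -> 3/4 = 1
(x_2 <-> x_1) | (x_1 -> x_2) = 3/4 | 1 = 1
((x_1 -> x_1) -> (x_2 <-> x_1)) -> ((x_2 <-> x_1) | (x_1 -> x_2)) = 3/4 -> 1 = 1
(~~x_1 -> (x_2 -> (x_2 -> x_2))) | (((x_1 -> x_1) -> (x_2 <-> x_1)) -> ((x_2 <-> x_1) | (x_1 -> x_2))) = 1 | 1 = 1
x_2 -> x_2 = 3/4 -> 3/4 = 1
~(x_2 -> x_2) = ~1 = 0
x_2 <-> x_2 = 3/4 <-> 3/4 = 1
(x_2 <-> x_2) <-> x_2 = 1 <-> 3/4 = 3/4
~(x_2 -> x_2) | ((x_2 <-> x_2) <-> x_2) = 0 | 3/4 = 3/4
((~~x_1 -> (x_2 -> (x_2 -> x_2))) | (((x_1 -> x_1) -> (x_2 <-> x_1)) -> ((x_2 <-> x_1) | (x_1 -> x_2)))) <-> (~(x_2 -> x_2) | ((x_2 <-> x_2) <-> x_2)) = 1 <-> 3/4 = 3/4

3/4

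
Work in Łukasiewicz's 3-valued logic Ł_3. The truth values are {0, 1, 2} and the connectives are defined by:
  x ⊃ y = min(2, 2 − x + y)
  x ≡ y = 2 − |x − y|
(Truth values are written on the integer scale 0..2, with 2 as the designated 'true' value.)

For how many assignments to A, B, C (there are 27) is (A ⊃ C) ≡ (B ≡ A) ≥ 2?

value 2: 10 assignments (counts)
value 1: 12 assignments
value 0: 5 assignments
So 10 of the 27 assignments meet the threshold.

10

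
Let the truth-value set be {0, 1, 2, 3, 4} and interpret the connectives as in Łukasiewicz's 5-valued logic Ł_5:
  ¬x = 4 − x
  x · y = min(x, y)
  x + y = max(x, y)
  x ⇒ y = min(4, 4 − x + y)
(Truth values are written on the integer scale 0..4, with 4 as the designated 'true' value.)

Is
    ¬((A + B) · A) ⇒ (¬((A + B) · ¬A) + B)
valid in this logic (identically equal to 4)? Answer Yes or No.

No

Counterexample: take A = 0, B = 1.
A + B = 0 + 1 = 1
(A + B) · A = 1 · 0 = 0
¬((A + B) · A) = ¬0 = 4
A + B = 0 + 1 = 1
¬A = ¬0 = 4
(A + B) · ¬A = 1 · 4 = 1
¬((A + B) · ¬A) = ¬1 = 3
¬((A + B) · ¬A) + B = 3 + 1 = 3
¬((A + B) · A) ⇒ (¬((A + B) · ¬A) + B) = 4 ⇒ 3 = 3
This gives 3 ≠ 4.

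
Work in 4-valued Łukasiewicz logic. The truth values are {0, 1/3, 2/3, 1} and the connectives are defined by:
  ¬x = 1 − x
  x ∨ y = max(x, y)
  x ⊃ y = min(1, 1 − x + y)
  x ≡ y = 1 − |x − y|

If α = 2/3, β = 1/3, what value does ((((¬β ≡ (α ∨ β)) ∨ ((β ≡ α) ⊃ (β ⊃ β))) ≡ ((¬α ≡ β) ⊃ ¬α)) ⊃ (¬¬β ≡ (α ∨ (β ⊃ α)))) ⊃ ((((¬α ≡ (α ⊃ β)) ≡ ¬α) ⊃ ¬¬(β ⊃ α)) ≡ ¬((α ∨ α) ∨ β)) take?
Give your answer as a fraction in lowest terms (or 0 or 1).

1/3

¬β = ¬1/3 = 2/3
α ∨ β = 2/3 ∨ 1/3 = 2/3
¬β ≡ (α ∨ β) = 2/3 ≡ 2/3 = 1
β ≡ α = 1/3 ≡ 2/3 = 2/3
β ⊃ β = 1/3 ⊃ 1/3 = 1
(β ≡ α) ⊃ (β ⊃ β) = 2/3 ⊃ 1 = 1
(¬β ≡ (α ∨ β)) ∨ ((β ≡ α) ⊃ (β ⊃ β)) = 1 ∨ 1 = 1
¬α = ¬2/3 = 1/3
¬α ≡ β = 1/3 ≡ 1/3 = 1
¬α = ¬2/3 = 1/3
(¬α ≡ β) ⊃ ¬α = 1 ⊃ 1/3 = 1/3
((¬β ≡ (α ∨ β)) ∨ ((β ≡ α) ⊃ (β ⊃ β))) ≡ ((¬α ≡ β) ⊃ ¬α) = 1 ≡ 1/3 = 1/3
¬β = ¬1/3 = 2/3
¬¬β = ¬2/3 = 1/3
β ⊃ α = 1/3 ⊃ 2/3 = 1
α ∨ (β ⊃ α) = 2/3 ∨ 1 = 1
¬¬β ≡ (α ∨ (β ⊃ α)) = 1/3 ≡ 1 = 1/3
(((¬β ≡ (α ∨ β)) ∨ ((β ≡ α) ⊃ (β ⊃ β))) ≡ ((¬α ≡ β) ⊃ ¬α)) ⊃ (¬¬β ≡ (α ∨ (β ⊃ α))) = 1/3 ⊃ 1/3 = 1
¬α = ¬2/3 = 1/3
α ⊃ β = 2/3 ⊃ 1/3 = 2/3
¬α ≡ (α ⊃ β) = 1/3 ≡ 2/3 = 2/3
¬α = ¬2/3 = 1/3
(¬α ≡ (α ⊃ β)) ≡ ¬α = 2/3 ≡ 1/3 = 2/3
β ⊃ α = 1/3 ⊃ 2/3 = 1
¬(β ⊃ α) = ¬1 = 0
¬¬(β ⊃ α) = ¬0 = 1
((¬α ≡ (α ⊃ β)) ≡ ¬α) ⊃ ¬¬(β ⊃ α) = 2/3 ⊃ 1 = 1
α ∨ α = 2/3 ∨ 2/3 = 2/3
(α ∨ α) ∨ β = 2/3 ∨ 1/3 = 2/3
¬((α ∨ α) ∨ β) = ¬2/3 = 1/3
(((¬α ≡ (α ⊃ β)) ≡ ¬α) ⊃ ¬¬(β ⊃ α)) ≡ ¬((α ∨ α) ∨ β) = 1 ≡ 1/3 = 1/3
((((¬β ≡ (α ∨ β)) ∨ ((β ≡ α) ⊃ (β ⊃ β))) ≡ ((¬α ≡ β) ⊃ ¬α)) ⊃ (¬¬β ≡ (α ∨ (β ⊃ α)))) ⊃ ((((¬α ≡ (α ⊃ β)) ≡ ¬α) ⊃ ¬¬(β ⊃ α)) ≡ ¬((α ∨ α) ∨ β)) = 1 ⊃ 1/3 = 1/3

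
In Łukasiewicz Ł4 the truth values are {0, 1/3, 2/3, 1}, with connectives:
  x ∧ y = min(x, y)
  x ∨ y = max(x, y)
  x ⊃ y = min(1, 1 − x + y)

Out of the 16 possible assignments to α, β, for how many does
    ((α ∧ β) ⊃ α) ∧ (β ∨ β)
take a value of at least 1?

4

α = 0, β = 0 ↦ 0  <
α = 0, β = 1/3 ↦ 1/3  <
α = 0, β = 2/3 ↦ 2/3  <
α = 0, β = 1 ↦ 1  ≥
α = 1/3, β = 0 ↦ 0  <
α = 1/3, β = 1/3 ↦ 1/3  <
α = 1/3, β = 2/3 ↦ 2/3  <
α = 1/3, β = 1 ↦ 1  ≥
α = 2/3, β = 0 ↦ 0  <
α = 2/3, β = 1/3 ↦ 1/3  <
α = 2/3, β = 2/3 ↦ 2/3  <
α = 2/3, β = 1 ↦ 1  ≥
α = 1, β = 0 ↦ 0  <
α = 1, β = 1/3 ↦ 1/3  <
α = 1, β = 2/3 ↦ 2/3  <
α = 1, β = 1 ↦ 1  ≥
So 4 of the 16 assignments meet the threshold.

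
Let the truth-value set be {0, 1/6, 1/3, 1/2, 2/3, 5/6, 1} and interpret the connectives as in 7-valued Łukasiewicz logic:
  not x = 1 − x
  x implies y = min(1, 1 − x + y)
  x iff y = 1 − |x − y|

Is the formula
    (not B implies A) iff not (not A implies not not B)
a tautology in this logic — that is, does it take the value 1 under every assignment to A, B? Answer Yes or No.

No

Counterexample: take A = 0, B = 0.
not B = not 0 = 1
not B implies A = 1 implies 0 = 0
not A = not 0 = 1
not not B = not 1 = 0
not A implies not not B = 1 implies 0 = 0
not (not A implies not not B) = not 0 = 1
(not B implies A) iff not (not A implies not not B) = 0 iff 1 = 0
This gives 0 ≠ 1.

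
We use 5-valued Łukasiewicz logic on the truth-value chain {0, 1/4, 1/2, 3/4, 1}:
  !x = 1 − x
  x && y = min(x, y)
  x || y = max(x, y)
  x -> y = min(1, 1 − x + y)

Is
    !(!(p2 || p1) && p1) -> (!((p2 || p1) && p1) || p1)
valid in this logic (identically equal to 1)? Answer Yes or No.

No

Counterexample: take p1 = 1/4, p2 = 1.
p2 || p1 = 1 || 1/4 = 1
!(p2 || p1) = !1 = 0
!(p2 || p1) && p1 = 0 && 1/4 = 0
!(!(p2 || p1) && p1) = !0 = 1
p2 || p1 = 1 || 1/4 = 1
(p2 || p1) && p1 = 1 && 1/4 = 1/4
!((p2 || p1) && p1) = !1/4 = 3/4
!((p2 || p1) && p1) || p1 = 3/4 || 1/4 = 3/4
!(!(p2 || p1) && p1) -> (!((p2 || p1) && p1) || p1) = 1 -> 3/4 = 3/4
This gives 3/4 ≠ 1.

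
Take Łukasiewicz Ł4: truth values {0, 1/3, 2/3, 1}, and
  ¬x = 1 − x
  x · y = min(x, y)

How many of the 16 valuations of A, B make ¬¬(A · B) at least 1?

A = 0, B = 0 ↦ 0  <
A = 0, B = 1/3 ↦ 0  <
A = 0, B = 2/3 ↦ 0  <
A = 0, B = 1 ↦ 0  <
A = 1/3, B = 0 ↦ 0  <
A = 1/3, B = 1/3 ↦ 1/3  <
A = 1/3, B = 2/3 ↦ 1/3  <
A = 1/3, B = 1 ↦ 1/3  <
A = 2/3, B = 0 ↦ 0  <
A = 2/3, B = 1/3 ↦ 1/3  <
A = 2/3, B = 2/3 ↦ 2/3  <
A = 2/3, B = 1 ↦ 2/3  <
A = 1, B = 0 ↦ 0  <
A = 1, B = 1/3 ↦ 1/3  <
A = 1, B = 2/3 ↦ 2/3  <
A = 1, B = 1 ↦ 1  ≥
So 1 of the 16 assignments meets the threshold.

1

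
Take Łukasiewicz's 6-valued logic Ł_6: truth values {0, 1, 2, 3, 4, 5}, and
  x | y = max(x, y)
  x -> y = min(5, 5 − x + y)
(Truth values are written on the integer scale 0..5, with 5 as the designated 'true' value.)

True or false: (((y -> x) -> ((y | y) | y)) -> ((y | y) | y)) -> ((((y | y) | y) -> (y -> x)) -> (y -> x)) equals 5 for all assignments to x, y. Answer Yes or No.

At x = 3, y = 3, for instance:
y -> x = 3 -> 3 = 5
y | y = 3 | 3 = 3
(y | y) | y = 3 | 3 = 3
(y -> x) -> ((y | y) | y) = 5 -> 3 = 3
((y -> x) -> ((y | y) | y)) -> ((y | y) | y) = 3 -> 3 = 5
((y | y) | y) -> (y -> x) = 3 -> 5 = 5
(((y | y) | y) -> (y -> x)) -> (y -> x) = 5 -> 5 = 5
(((y -> x) -> ((y | y) | y)) -> ((y | y) | y)) -> ((((y | y) | y) -> (y -> x)) -> (y -> x)) = 5 -> 5 = 5
and checking the remaining 35 assignments likewise gives ≥ 5 in every case.

Yes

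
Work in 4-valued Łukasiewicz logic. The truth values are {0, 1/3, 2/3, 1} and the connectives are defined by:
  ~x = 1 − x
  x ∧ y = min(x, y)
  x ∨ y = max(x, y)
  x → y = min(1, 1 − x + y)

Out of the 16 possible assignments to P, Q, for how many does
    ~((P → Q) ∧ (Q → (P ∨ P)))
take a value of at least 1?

P = 0, Q = 0 ↦ 0  <
P = 0, Q = 1/3 ↦ 1/3  <
P = 0, Q = 2/3 ↦ 2/3  <
P = 0, Q = 1 ↦ 1  ≥
P = 1/3, Q = 0 ↦ 1/3  <
P = 1/3, Q = 1/3 ↦ 0  <
P = 1/3, Q = 2/3 ↦ 1/3  <
P = 1/3, Q = 1 ↦ 2/3  <
P = 2/3, Q = 0 ↦ 2/3  <
P = 2/3, Q = 1/3 ↦ 1/3  <
P = 2/3, Q = 2/3 ↦ 0  <
P = 2/3, Q = 1 ↦ 1/3  <
P = 1, Q = 0 ↦ 1  ≥
P = 1, Q = 1/3 ↦ 2/3  <
P = 1, Q = 2/3 ↦ 1/3  <
P = 1, Q = 1 ↦ 0  <
So 2 of the 16 assignments meet the threshold.

2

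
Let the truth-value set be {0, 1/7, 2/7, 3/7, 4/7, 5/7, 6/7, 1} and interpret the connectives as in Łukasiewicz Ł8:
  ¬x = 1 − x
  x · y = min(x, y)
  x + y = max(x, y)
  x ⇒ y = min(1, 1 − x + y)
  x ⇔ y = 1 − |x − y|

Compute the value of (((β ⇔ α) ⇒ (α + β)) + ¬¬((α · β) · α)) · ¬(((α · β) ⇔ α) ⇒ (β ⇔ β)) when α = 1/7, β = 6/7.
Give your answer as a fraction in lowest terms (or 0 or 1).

0

β ⇔ α = 6/7 ⇔ 1/7 = 2/7
α + β = 1/7 + 6/7 = 6/7
(β ⇔ α) ⇒ (α + β) = 2/7 ⇒ 6/7 = 1
α · β = 1/7 · 6/7 = 1/7
(α · β) · α = 1/7 · 1/7 = 1/7
¬((α · β) · α) = ¬1/7 = 6/7
¬¬((α · β) · α) = ¬6/7 = 1/7
((β ⇔ α) ⇒ (α + β)) + ¬¬((α · β) · α) = 1 + 1/7 = 1
α · β = 1/7 · 6/7 = 1/7
(α · β) ⇔ α = 1/7 ⇔ 1/7 = 1
β ⇔ β = 6/7 ⇔ 6/7 = 1
((α · β) ⇔ α) ⇒ (β ⇔ β) = 1 ⇒ 1 = 1
¬(((α · β) ⇔ α) ⇒ (β ⇔ β)) = ¬1 = 0
(((β ⇔ α) ⇒ (α + β)) + ¬¬((α · β) · α)) · ¬(((α · β) ⇔ α) ⇒ (β ⇔ β)) = 1 · 0 = 0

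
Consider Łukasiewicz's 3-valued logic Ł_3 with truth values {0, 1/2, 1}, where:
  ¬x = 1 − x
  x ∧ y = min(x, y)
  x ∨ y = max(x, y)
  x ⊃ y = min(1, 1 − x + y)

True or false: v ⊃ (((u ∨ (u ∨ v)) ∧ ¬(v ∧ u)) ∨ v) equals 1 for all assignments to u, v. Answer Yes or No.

Yes

u = 0, v = 0 ↦ 1
u = 0, v = 1/2 ↦ 1
u = 0, v = 1 ↦ 1
u = 1/2, v = 0 ↦ 1
u = 1/2, v = 1/2 ↦ 1
u = 1/2, v = 1 ↦ 1
u = 1, v = 0 ↦ 1
u = 1, v = 1/2 ↦ 1
u = 1, v = 1 ↦ 1
Every assignment gives a value ≥ 1.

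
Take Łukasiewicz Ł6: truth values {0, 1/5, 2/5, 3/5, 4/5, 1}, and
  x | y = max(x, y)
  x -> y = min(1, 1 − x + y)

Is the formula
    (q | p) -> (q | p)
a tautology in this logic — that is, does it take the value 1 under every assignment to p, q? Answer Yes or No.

Yes

At p = 1/5, q = 0, for instance:
q | p = 0 | 1/5 = 1/5
(q | p) -> (q | p) = 1/5 -> 1/5 = 1
and checking the remaining 35 assignments likewise gives ≥ 1 in every case.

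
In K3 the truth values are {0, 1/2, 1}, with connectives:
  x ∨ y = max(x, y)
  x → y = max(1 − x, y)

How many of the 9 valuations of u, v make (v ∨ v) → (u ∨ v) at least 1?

7

u = 0, v = 0 ↦ 1  ≥
u = 0, v = 1/2 ↦ 1/2  <
u = 0, v = 1 ↦ 1  ≥
u = 1/2, v = 0 ↦ 1  ≥
u = 1/2, v = 1/2 ↦ 1/2  <
u = 1/2, v = 1 ↦ 1  ≥
u = 1, v = 0 ↦ 1  ≥
u = 1, v = 1/2 ↦ 1  ≥
u = 1, v = 1 ↦ 1  ≥
So 7 of the 9 assignments meet the threshold.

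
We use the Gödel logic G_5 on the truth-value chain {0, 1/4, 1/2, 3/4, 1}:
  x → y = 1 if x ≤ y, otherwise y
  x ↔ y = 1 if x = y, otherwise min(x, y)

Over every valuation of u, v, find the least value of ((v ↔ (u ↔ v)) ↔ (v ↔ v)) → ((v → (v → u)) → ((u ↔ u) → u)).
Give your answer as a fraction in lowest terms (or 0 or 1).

1/4

Take u = 1/4, v = 0:
u ↔ v = 1/4 ↔ 0 = 0
v ↔ (u ↔ v) = 0 ↔ 0 = 1
v ↔ v = 0 ↔ 0 = 1
(v ↔ (u ↔ v)) ↔ (v ↔ v) = 1 ↔ 1 = 1
v → u = 0 → 1/4 = 1
v → (v → u) = 0 → 1 = 1
u ↔ u = 1/4 ↔ 1/4 = 1
(u ↔ u) → u = 1 → 1/4 = 1/4
(v → (v → u)) → ((u ↔ u) → u) = 1 → 1/4 = 1/4
((v ↔ (u ↔ v)) ↔ (v ↔ v)) → ((v → (v → u)) → ((u ↔ u) → u)) = 1 → 1/4 = 1/4
No assignment yields a value below 1/4, so this is the minimum.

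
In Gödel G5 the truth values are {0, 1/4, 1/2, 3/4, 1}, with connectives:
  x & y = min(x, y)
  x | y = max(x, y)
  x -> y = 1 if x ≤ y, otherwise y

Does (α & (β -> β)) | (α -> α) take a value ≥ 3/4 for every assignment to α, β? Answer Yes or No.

Yes

At α = 1/4, β = 3/4, for instance:
β -> β = 3/4 -> 3/4 = 1
α & (β -> β) = 1/4 & 1 = 1/4
α -> α = 1/4 -> 1/4 = 1
(α & (β -> β)) | (α -> α) = 1/4 | 1 = 1
and checking the remaining 24 assignments likewise gives ≥ 3/4 in every case.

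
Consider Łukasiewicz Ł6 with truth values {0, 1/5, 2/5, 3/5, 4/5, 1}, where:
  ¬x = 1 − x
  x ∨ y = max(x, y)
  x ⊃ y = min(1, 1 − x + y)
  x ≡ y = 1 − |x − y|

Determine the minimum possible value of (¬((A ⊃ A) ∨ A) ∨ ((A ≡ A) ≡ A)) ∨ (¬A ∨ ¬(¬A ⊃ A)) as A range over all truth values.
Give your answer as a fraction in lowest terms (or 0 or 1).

3/5

Take A = 2/5:
A ⊃ A = 2/5 ⊃ 2/5 = 1
(A ⊃ A) ∨ A = 1 ∨ 2/5 = 1
¬((A ⊃ A) ∨ A) = ¬1 = 0
A ≡ A = 2/5 ≡ 2/5 = 1
(A ≡ A) ≡ A = 1 ≡ 2/5 = 2/5
¬((A ⊃ A) ∨ A) ∨ ((A ≡ A) ≡ A) = 0 ∨ 2/5 = 2/5
¬A = ¬2/5 = 3/5
¬A = ¬2/5 = 3/5
¬A ⊃ A = 3/5 ⊃ 2/5 = 4/5
¬(¬A ⊃ A) = ¬4/5 = 1/5
¬A ∨ ¬(¬A ⊃ A) = 3/5 ∨ 1/5 = 3/5
(¬((A ⊃ A) ∨ A) ∨ ((A ≡ A) ≡ A)) ∨ (¬A ∨ ¬(¬A ⊃ A)) = 2/5 ∨ 3/5 = 3/5
No assignment yields a value below 3/5, so this is the minimum.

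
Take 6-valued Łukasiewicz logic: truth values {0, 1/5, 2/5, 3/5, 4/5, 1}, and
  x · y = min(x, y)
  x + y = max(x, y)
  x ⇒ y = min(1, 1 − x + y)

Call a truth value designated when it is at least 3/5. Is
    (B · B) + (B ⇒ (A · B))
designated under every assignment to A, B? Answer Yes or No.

Yes

At A = 2/5, B = 4/5, for instance:
B · B = 4/5 · 4/5 = 4/5
A · B = 2/5 · 4/5 = 2/5
B ⇒ (A · B) = 4/5 ⇒ 2/5 = 3/5
(B · B) + (B ⇒ (A · B)) = 4/5 + 3/5 = 4/5
and checking the remaining 35 assignments likewise gives ≥ 3/5 in every case.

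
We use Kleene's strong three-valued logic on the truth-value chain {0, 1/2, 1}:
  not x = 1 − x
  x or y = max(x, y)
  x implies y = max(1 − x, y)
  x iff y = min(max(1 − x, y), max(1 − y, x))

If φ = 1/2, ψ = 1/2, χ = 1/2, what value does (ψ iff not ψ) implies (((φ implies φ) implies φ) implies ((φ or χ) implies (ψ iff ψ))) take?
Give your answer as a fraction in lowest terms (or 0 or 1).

1/2

not ψ = not 1/2 = 1/2
ψ iff not ψ = 1/2 iff 1/2 = 1/2
φ implies φ = 1/2 implies 1/2 = 1/2
(φ implies φ) implies φ = 1/2 implies 1/2 = 1/2
φ or χ = 1/2 or 1/2 = 1/2
ψ iff ψ = 1/2 iff 1/2 = 1/2
(φ or χ) implies (ψ iff ψ) = 1/2 implies 1/2 = 1/2
((φ implies φ) implies φ) implies ((φ or χ) implies (ψ iff ψ)) = 1/2 implies 1/2 = 1/2
(ψ iff not ψ) implies (((φ implies φ) implies φ) implies ((φ or χ) implies (ψ iff ψ))) = 1/2 implies 1/2 = 1/2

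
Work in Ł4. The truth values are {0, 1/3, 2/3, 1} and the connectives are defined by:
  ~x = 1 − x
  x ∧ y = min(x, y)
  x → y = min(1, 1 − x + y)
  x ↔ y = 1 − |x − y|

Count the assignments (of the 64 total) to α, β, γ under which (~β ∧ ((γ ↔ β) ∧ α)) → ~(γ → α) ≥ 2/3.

54

value 1: 38 assignments (counts)
value 2/3: 16 assignments (counts)
value 1/3: 9 assignments
value 0: 1 assignment
So 54 of the 64 assignments meet the threshold.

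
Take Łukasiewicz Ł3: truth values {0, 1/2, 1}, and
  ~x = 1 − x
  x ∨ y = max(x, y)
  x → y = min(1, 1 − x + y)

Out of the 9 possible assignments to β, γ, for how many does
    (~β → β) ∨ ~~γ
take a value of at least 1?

7

β = 0, γ = 0 ↦ 0  <
β = 0, γ = 1/2 ↦ 1/2  <
β = 0, γ = 1 ↦ 1  ≥
β = 1/2, γ = 0 ↦ 1  ≥
β = 1/2, γ = 1/2 ↦ 1  ≥
β = 1/2, γ = 1 ↦ 1  ≥
β = 1, γ = 0 ↦ 1  ≥
β = 1, γ = 1/2 ↦ 1  ≥
β = 1, γ = 1 ↦ 1  ≥
So 7 of the 9 assignments meet the threshold.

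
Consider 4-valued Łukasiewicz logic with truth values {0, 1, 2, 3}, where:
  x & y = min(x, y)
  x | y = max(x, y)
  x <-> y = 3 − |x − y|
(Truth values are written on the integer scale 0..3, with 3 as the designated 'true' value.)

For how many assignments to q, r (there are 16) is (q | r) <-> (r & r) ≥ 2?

13

q = 0, r = 0 ↦ 3  ≥
q = 0, r = 1 ↦ 3  ≥
q = 0, r = 2 ↦ 3  ≥
q = 0, r = 3 ↦ 3  ≥
q = 1, r = 0 ↦ 2  ≥
q = 1, r = 1 ↦ 3  ≥
q = 1, r = 2 ↦ 3  ≥
q = 1, r = 3 ↦ 3  ≥
q = 2, r = 0 ↦ 1  <
q = 2, r = 1 ↦ 2  ≥
q = 2, r = 2 ↦ 3  ≥
q = 2, r = 3 ↦ 3  ≥
q = 3, r = 0 ↦ 0  <
q = 3, r = 1 ↦ 1  <
q = 3, r = 2 ↦ 2  ≥
q = 3, r = 3 ↦ 3  ≥
So 13 of the 16 assignments meet the threshold.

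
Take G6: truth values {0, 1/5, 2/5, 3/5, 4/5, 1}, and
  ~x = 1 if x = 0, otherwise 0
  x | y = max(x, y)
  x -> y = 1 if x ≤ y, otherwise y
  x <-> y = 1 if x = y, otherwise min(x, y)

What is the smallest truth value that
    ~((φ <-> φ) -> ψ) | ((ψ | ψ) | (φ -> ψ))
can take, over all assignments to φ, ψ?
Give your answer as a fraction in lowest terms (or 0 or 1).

1/5

Take φ = 2/5, ψ = 1/5:
φ <-> φ = 2/5 <-> 2/5 = 1
(φ <-> φ) -> ψ = 1 -> 1/5 = 1/5
~((φ <-> φ) -> ψ) = ~1/5 = 0
ψ | ψ = 1/5 | 1/5 = 1/5
φ -> ψ = 2/5 -> 1/5 = 1/5
(ψ | ψ) | (φ -> ψ) = 1/5 | 1/5 = 1/5
~((φ <-> φ) -> ψ) | ((ψ | ψ) | (φ -> ψ)) = 0 | 1/5 = 1/5
No assignment yields a value below 1/5, so this is the minimum.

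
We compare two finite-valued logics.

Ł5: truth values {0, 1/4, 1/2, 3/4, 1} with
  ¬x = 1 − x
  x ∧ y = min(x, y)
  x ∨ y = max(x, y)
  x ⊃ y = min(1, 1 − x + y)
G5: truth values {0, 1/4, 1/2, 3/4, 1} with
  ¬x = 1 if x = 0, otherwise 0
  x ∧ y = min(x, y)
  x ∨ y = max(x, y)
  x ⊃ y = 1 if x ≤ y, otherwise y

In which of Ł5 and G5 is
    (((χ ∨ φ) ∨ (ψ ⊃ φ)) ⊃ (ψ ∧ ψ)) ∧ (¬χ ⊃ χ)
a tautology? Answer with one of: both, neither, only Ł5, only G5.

In Ł5: at φ = 0, ψ = 0, χ = 0 the value is 0 — not a tautology.
In G5: at φ = 0, ψ = 0, χ = 0 the value is 0 — not a tautology.

neither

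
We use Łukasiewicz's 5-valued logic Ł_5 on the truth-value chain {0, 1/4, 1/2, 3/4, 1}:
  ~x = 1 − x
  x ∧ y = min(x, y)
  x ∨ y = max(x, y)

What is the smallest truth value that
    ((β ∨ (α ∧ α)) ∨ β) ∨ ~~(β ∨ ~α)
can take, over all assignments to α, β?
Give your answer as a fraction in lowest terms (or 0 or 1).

Take α = 1/2, β = 0:
α ∧ α = 1/2 ∧ 1/2 = 1/2
β ∨ (α ∧ α) = 0 ∨ 1/2 = 1/2
(β ∨ (α ∧ α)) ∨ β = 1/2 ∨ 0 = 1/2
~α = ~1/2 = 1/2
β ∨ ~α = 0 ∨ 1/2 = 1/2
~(β ∨ ~α) = ~1/2 = 1/2
~~(β ∨ ~α) = ~1/2 = 1/2
((β ∨ (α ∧ α)) ∨ β) ∨ ~~(β ∨ ~α) = 1/2 ∨ 1/2 = 1/2
No assignment yields a value below 1/2, so this is the minimum.

1/2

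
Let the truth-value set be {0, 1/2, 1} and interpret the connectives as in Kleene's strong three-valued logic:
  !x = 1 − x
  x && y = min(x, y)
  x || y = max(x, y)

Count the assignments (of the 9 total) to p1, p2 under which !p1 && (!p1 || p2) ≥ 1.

3

p1 = 0, p2 = 0 ↦ 1  ≥
p1 = 0, p2 = 1/2 ↦ 1  ≥
p1 = 0, p2 = 1 ↦ 1  ≥
p1 = 1/2, p2 = 0 ↦ 1/2  <
p1 = 1/2, p2 = 1/2 ↦ 1/2  <
p1 = 1/2, p2 = 1 ↦ 1/2  <
p1 = 1, p2 = 0 ↦ 0  <
p1 = 1, p2 = 1/2 ↦ 0  <
p1 = 1, p2 = 1 ↦ 0  <
So 3 of the 9 assignments meet the threshold.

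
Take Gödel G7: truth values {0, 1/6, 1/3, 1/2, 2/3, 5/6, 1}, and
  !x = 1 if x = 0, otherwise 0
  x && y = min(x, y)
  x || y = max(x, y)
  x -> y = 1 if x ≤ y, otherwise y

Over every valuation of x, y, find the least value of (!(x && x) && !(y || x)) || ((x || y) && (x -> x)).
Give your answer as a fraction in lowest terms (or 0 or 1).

1/6

Take x = 0, y = 1/6:
x && x = 0 && 0 = 0
!(x && x) = !0 = 1
y || x = 1/6 || 0 = 1/6
!(y || x) = !1/6 = 0
!(x && x) && !(y || x) = 1 && 0 = 0
x || y = 0 || 1/6 = 1/6
x -> x = 0 -> 0 = 1
(x || y) && (x -> x) = 1/6 && 1 = 1/6
(!(x && x) && !(y || x)) || ((x || y) && (x -> x)) = 0 || 1/6 = 1/6
No assignment yields a value below 1/6, so this is the minimum.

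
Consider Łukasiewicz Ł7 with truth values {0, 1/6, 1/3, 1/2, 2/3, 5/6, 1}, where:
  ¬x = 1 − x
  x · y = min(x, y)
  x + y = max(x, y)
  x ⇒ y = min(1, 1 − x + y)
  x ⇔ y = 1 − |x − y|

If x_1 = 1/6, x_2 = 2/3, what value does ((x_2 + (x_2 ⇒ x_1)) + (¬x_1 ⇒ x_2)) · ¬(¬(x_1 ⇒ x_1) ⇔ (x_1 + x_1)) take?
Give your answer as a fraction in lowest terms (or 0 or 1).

x_2 ⇒ x_1 = 2/3 ⇒ 1/6 = 1/2
x_2 + (x_2 ⇒ x_1) = 2/3 + 1/2 = 2/3
¬x_1 = ¬1/6 = 5/6
¬x_1 ⇒ x_2 = 5/6 ⇒ 2/3 = 5/6
(x_2 + (x_2 ⇒ x_1)) + (¬x_1 ⇒ x_2) = 2/3 + 5/6 = 5/6
x_1 ⇒ x_1 = 1/6 ⇒ 1/6 = 1
¬(x_1 ⇒ x_1) = ¬1 = 0
x_1 + x_1 = 1/6 + 1/6 = 1/6
¬(x_1 ⇒ x_1) ⇔ (x_1 + x_1) = 0 ⇔ 1/6 = 5/6
¬(¬(x_1 ⇒ x_1) ⇔ (x_1 + x_1)) = ¬5/6 = 1/6
((x_2 + (x_2 ⇒ x_1)) + (¬x_1 ⇒ x_2)) · ¬(¬(x_1 ⇒ x_1) ⇔ (x_1 + x_1)) = 5/6 · 1/6 = 1/6

1/6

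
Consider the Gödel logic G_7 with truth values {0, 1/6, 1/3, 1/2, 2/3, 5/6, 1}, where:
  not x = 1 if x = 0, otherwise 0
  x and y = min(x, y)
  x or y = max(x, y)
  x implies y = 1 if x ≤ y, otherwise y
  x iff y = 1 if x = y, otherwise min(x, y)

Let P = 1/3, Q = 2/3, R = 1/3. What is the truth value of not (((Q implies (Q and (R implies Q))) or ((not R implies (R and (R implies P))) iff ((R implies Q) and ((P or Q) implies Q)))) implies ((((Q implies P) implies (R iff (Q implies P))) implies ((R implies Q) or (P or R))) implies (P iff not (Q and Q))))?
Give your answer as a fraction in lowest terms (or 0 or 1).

1

R implies Q = 1/3 implies 2/3 = 1
Q and (R implies Q) = 2/3 and 1 = 2/3
Q implies (Q and (R implies Q)) = 2/3 implies 2/3 = 1
not R = not 1/3 = 0
R implies P = 1/3 implies 1/3 = 1
R and (R implies P) = 1/3 and 1 = 1/3
not R implies (R and (R implies P)) = 0 implies 1/3 = 1
R implies Q = 1/3 implies 2/3 = 1
P or Q = 1/3 or 2/3 = 2/3
(P or Q) implies Q = 2/3 implies 2/3 = 1
(R implies Q) and ((P or Q) implies Q) = 1 and 1 = 1
(not R implies (R and (R implies P))) iff ((R implies Q) and ((P or Q) implies Q)) = 1 iff 1 = 1
(Q implies (Q and (R implies Q))) or ((not R implies (R and (R implies P))) iff ((R implies Q) and ((P or Q) implies Q))) = 1 or 1 = 1
Q implies P = 2/3 implies 1/3 = 1/3
Q implies P = 2/3 implies 1/3 = 1/3
R iff (Q implies P) = 1/3 iff 1/3 = 1
(Q implies P) implies (R iff (Q implies P)) = 1/3 implies 1 = 1
R implies Q = 1/3 implies 2/3 = 1
P or R = 1/3 or 1/3 = 1/3
(R implies Q) or (P or R) = 1 or 1/3 = 1
((Q implies P) implies (R iff (Q implies P))) implies ((R implies Q) or (P or R)) = 1 implies 1 = 1
Q and Q = 2/3 and 2/3 = 2/3
not (Q and Q) = not 2/3 = 0
P iff not (Q and Q) = 1/3 iff 0 = 0
(((Q implies P) implies (R iff (Q implies P))) implies ((R implies Q) or (P or R))) implies (P iff not (Q and Q)) = 1 implies 0 = 0
((Q implies (Q and (R implies Q))) or ((not R implies (R and (R implies P))) iff ((R implies Q) and ((P or Q) implies Q)))) implies ((((Q implies P) implies (R iff (Q implies P))) implies ((R implies Q) or (P or R))) implies (P iff not (Q and Q))) = 1 implies 0 = 0
not (((Q implies (Q and (R implies Q))) or ((not R implies (R and (R implies P))) iff ((R implies Q) and ((P or Q) implies Q)))) implies ((((Q implies P) implies (R iff (Q implies P))) implies ((R implies Q) or (P or R))) implies (P iff not (Q and Q)))) = not 0 = 1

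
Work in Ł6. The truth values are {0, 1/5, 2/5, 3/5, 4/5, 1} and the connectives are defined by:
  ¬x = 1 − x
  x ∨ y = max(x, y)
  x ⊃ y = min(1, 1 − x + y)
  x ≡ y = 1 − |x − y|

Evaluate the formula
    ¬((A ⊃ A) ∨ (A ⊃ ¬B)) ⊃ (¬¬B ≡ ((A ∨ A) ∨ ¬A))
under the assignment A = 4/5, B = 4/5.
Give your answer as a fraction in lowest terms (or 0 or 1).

A ⊃ A = 4/5 ⊃ 4/5 = 1
¬B = ¬4/5 = 1/5
A ⊃ ¬B = 4/5 ⊃ 1/5 = 2/5
(A ⊃ A) ∨ (A ⊃ ¬B) = 1 ∨ 2/5 = 1
¬((A ⊃ A) ∨ (A ⊃ ¬B)) = ¬1 = 0
¬B = ¬4/5 = 1/5
¬¬B = ¬1/5 = 4/5
A ∨ A = 4/5 ∨ 4/5 = 4/5
¬A = ¬4/5 = 1/5
(A ∨ A) ∨ ¬A = 4/5 ∨ 1/5 = 4/5
¬¬B ≡ ((A ∨ A) ∨ ¬A) = 4/5 ≡ 4/5 = 1
¬((A ⊃ A) ∨ (A ⊃ ¬B)) ⊃ (¬¬B ≡ ((A ∨ A) ∨ ¬A)) = 0 ⊃ 1 = 1

1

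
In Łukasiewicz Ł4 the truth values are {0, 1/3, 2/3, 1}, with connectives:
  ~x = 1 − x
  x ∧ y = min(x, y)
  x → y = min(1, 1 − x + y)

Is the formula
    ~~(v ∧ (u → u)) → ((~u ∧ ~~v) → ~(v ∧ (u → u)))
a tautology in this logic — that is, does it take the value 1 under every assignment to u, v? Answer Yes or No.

Counterexample: take u = 0, v = 1.
u → u = 0 → 0 = 1
v ∧ (u → u) = 1 ∧ 1 = 1
~(v ∧ (u → u)) = ~1 = 0
~~(v ∧ (u → u)) = ~0 = 1
~u = ~0 = 1
~v = ~1 = 0
~~v = ~0 = 1
~u ∧ ~~v = 1 ∧ 1 = 1
u → u = 0 → 0 = 1
v ∧ (u → u) = 1 ∧ 1 = 1
~(v ∧ (u → u)) = ~1 = 0
(~u ∧ ~~v) → ~(v ∧ (u → u)) = 1 → 0 = 0
~~(v ∧ (u → u)) → ((~u ∧ ~~v) → ~(v ∧ (u → u))) = 1 → 0 = 0
This gives 0 ≠ 1.

No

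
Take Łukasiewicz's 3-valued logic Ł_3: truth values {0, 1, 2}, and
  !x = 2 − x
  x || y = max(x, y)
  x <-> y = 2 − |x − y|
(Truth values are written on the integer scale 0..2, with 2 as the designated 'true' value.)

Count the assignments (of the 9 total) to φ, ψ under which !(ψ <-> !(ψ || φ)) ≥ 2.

φ = 0, ψ = 0 ↦ 2  ≥
φ = 0, ψ = 1 ↦ 0  <
φ = 0, ψ = 2 ↦ 2  ≥
φ = 1, ψ = 0 ↦ 1  <
φ = 1, ψ = 1 ↦ 0  <
φ = 1, ψ = 2 ↦ 2  ≥
φ = 2, ψ = 0 ↦ 0  <
φ = 2, ψ = 1 ↦ 1  <
φ = 2, ψ = 2 ↦ 2  ≥
So 4 of the 9 assignments meet the threshold.

4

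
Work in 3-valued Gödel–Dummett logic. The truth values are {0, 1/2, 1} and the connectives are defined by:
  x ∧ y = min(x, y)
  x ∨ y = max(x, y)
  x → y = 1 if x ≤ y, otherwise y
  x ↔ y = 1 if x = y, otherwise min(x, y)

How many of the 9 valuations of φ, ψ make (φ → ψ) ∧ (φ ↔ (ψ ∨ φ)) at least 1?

3

φ = 0, ψ = 0 ↦ 1  ≥
φ = 0, ψ = 1/2 ↦ 0  <
φ = 0, ψ = 1 ↦ 0  <
φ = 1/2, ψ = 0 ↦ 0  <
φ = 1/2, ψ = 1/2 ↦ 1  ≥
φ = 1/2, ψ = 1 ↦ 1/2  <
φ = 1, ψ = 0 ↦ 0  <
φ = 1, ψ = 1/2 ↦ 1/2  <
φ = 1, ψ = 1 ↦ 1  ≥
So 3 of the 9 assignments meet the threshold.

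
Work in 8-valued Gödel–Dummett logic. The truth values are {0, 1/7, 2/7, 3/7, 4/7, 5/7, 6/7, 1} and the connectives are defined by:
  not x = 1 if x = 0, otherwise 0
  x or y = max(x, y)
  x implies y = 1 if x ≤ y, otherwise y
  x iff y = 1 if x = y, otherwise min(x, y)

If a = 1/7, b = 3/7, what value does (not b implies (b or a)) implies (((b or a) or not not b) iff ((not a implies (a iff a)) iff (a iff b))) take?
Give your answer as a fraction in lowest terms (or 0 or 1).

1/7

not b = not 3/7 = 0
b or a = 3/7 or 1/7 = 3/7
not b implies (b or a) = 0 implies 3/7 = 1
b or a = 3/7 or 1/7 = 3/7
not b = not 3/7 = 0
not not b = not 0 = 1
(b or a) or not not b = 3/7 or 1 = 1
not a = not 1/7 = 0
a iff a = 1/7 iff 1/7 = 1
not a implies (a iff a) = 0 implies 1 = 1
a iff b = 1/7 iff 3/7 = 1/7
(not a implies (a iff a)) iff (a iff b) = 1 iff 1/7 = 1/7
((b or a) or not not b) iff ((not a implies (a iff a)) iff (a iff b)) = 1 iff 1/7 = 1/7
(not b implies (b or a)) implies (((b or a) or not not b) iff ((not a implies (a iff a)) iff (a iff b))) = 1 implies 1/7 = 1/7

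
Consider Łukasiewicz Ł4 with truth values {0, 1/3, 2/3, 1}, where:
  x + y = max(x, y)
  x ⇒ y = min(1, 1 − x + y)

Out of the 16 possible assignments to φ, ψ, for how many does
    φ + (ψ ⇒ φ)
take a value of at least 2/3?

13

φ = 0, ψ = 0 ↦ 1  ≥
φ = 0, ψ = 1/3 ↦ 2/3  ≥
φ = 0, ψ = 2/3 ↦ 1/3  <
φ = 0, ψ = 1 ↦ 0  <
φ = 1/3, ψ = 0 ↦ 1  ≥
φ = 1/3, ψ = 1/3 ↦ 1  ≥
φ = 1/3, ψ = 2/3 ↦ 2/3  ≥
φ = 1/3, ψ = 1 ↦ 1/3  <
φ = 2/3, ψ = 0 ↦ 1  ≥
φ = 2/3, ψ = 1/3 ↦ 1  ≥
φ = 2/3, ψ = 2/3 ↦ 1  ≥
φ = 2/3, ψ = 1 ↦ 2/3  ≥
φ = 1, ψ = 0 ↦ 1  ≥
φ = 1, ψ = 1/3 ↦ 1  ≥
φ = 1, ψ = 2/3 ↦ 1  ≥
φ = 1, ψ = 1 ↦ 1  ≥
So 13 of the 16 assignments meet the threshold.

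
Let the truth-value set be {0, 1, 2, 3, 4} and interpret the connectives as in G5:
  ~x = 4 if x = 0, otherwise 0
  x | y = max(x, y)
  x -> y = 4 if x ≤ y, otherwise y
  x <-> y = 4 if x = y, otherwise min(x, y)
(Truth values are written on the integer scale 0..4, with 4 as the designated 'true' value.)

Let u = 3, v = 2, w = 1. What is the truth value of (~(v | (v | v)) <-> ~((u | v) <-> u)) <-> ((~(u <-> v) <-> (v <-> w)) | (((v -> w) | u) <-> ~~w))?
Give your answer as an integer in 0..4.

v | v = 2 | 2 = 2
v | (v | v) = 2 | 2 = 2
~(v | (v | v)) = ~2 = 0
u | v = 3 | 2 = 3
(u | v) <-> u = 3 <-> 3 = 4
~((u | v) <-> u) = ~4 = 0
~(v | (v | v)) <-> ~((u | v) <-> u) = 0 <-> 0 = 4
u <-> v = 3 <-> 2 = 2
~(u <-> v) = ~2 = 0
v <-> w = 2 <-> 1 = 1
~(u <-> v) <-> (v <-> w) = 0 <-> 1 = 0
v -> w = 2 -> 1 = 1
(v -> w) | u = 1 | 3 = 3
~w = ~1 = 0
~~w = ~0 = 4
((v -> w) | u) <-> ~~w = 3 <-> 4 = 3
(~(u <-> v) <-> (v <-> w)) | (((v -> w) | u) <-> ~~w) = 0 | 3 = 3
(~(v | (v | v)) <-> ~((u | v) <-> u)) <-> ((~(u <-> v) <-> (v <-> w)) | (((v -> w) | u) <-> ~~w)) = 4 <-> 3 = 3

3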